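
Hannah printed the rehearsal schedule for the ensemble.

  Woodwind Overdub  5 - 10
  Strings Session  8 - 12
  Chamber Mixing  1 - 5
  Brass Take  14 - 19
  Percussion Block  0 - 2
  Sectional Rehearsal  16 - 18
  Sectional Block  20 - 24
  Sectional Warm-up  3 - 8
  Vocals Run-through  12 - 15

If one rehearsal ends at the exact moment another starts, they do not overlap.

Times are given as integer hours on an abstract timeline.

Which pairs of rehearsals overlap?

Sorted by start: Percussion Block, Chamber Mixing, Sectional Warm-up, Woodwind Overdub, Strings Session, Vocals Run-through, Brass Take, Sectional Rehearsal, Sectional Block.
Chamber Mixing starts before Percussion Block ends → Percussion Block and Chamber Mixing overlap.
Sectional Warm-up starts after Percussion Block ends; Percussion Block is clear from here.
Sectional Warm-up starts before Chamber Mixing ends → Chamber Mixing and Sectional Warm-up overlap.
Woodwind Overdub starts exactly when Chamber Mixing ends (back-to-back, no overlap); Chamber Mixing is clear from here.
Woodwind Overdub starts before Sectional Warm-up ends → Sectional Warm-up and Woodwind Overdub overlap.
Strings Session starts exactly when Sectional Warm-up ends (back-to-back, no overlap); Sectional Warm-up is clear from here.
Strings Session starts before Woodwind Overdub ends → Woodwind Overdub and Strings Session overlap.
Vocals Run-through starts after Woodwind Overdub ends; Woodwind Overdub is clear from here.
Vocals Run-through starts exactly when Strings Session ends (back-to-back, no overlap); Strings Session is clear from here.
Brass Take starts before Vocals Run-through ends → Vocals Run-through and Brass Take overlap.
Sectional Rehearsal starts after Vocals Run-through ends; Vocals Run-through is clear from here.
Sectional Rehearsal starts before Brass Take ends → Brass Take and Sectional Rehearsal overlap.
Sectional Block starts after Brass Take ends.
Sectional Block starts after Sectional Rehearsal ends.

Brass Take & Sectional Rehearsal, Brass Take & Vocals Run-through, Chamber Mixing & Percussion Block, Chamber Mixing & Sectional Warm-up, Sectional Warm-up & Woodwind Overdub, Strings Session & Woodwind Overdub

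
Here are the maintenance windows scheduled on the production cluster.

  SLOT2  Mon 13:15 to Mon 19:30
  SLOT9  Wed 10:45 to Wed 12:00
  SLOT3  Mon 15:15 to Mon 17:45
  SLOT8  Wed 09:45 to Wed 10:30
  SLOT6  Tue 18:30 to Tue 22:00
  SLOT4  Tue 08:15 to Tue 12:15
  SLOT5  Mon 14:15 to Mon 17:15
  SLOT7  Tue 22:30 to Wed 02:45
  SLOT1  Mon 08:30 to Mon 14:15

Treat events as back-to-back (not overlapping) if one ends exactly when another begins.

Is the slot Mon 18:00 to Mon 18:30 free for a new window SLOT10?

No — it overlaps SLOT2

SLOT1: ends Mon 14:15 at or before SLOT10 starts Mon 18:00 → clear.
SLOT2: starts Mon 13:15 before SLOT10 ends Mon 18:30, and ends Mon 19:30 after SLOT10 starts Mon 18:00 → overlap.
SLOT5: ends Mon 17:15 at or before SLOT10 starts Mon 18:00 → clear.
SLOT3: ends Mon 17:45 at or before SLOT10 starts Mon 18:00 → clear.
SLOT4: starts Tue 08:15 at or after SLOT10 ends Mon 18:30 → clear.
SLOT6: starts Tue 18:30 at or after SLOT10 ends Mon 18:30 → clear.
SLOT7: starts Tue 22:30 at or after SLOT10 ends Mon 18:30 → clear.
SLOT8: starts Wed 09:45 at or after SLOT10 ends Mon 18:30 → clear.
SLOT9: starts Wed 10:45 at or after SLOT10 ends Mon 18:30 → clear.
SLOT10 overlaps SLOT2.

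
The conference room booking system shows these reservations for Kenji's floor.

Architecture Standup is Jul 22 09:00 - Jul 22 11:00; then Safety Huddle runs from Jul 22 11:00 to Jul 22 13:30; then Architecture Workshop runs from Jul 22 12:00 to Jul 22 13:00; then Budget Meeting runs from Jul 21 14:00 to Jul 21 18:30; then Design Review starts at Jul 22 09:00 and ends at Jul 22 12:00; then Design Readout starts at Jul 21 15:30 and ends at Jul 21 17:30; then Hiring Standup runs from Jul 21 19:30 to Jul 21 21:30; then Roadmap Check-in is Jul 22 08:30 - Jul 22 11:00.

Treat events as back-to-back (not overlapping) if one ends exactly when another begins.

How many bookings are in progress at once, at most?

Walk through starts and ends in time order (an end at T is processed before a start at T):
Jul 21 14:00 start Budget Meeting → 1
Jul 21 15:30 start Design Readout → 2
Jul 21 17:30 end Design Readout → 1
Jul 21 18:30 end Budget Meeting → 0
Jul 21 19:30 start Hiring Standup → 1
Jul 21 21:30 end Hiring Standup → 0
Jul 22 08:30 start Roadmap Check-in → 1
Jul 22 09:00 start Architecture Standup → 2
Jul 22 09:00 start Design Review → 3
Jul 22 11:00 end Architecture Standup → 2
Jul 22 11:00 end Roadmap Check-in → 1
Jul 22 11:00 start Safety Huddle → 2
Jul 22 12:00 end Design Review → 1
Jul 22 12:00 start Architecture Workshop → 2
Jul 22 13:00 end Architecture Workshop → 1
Jul 22 13:30 end Safety Huddle → 0
Peak is 3, at Jul 22 09:00 (Architecture Standup, Design Review, Roadmap Check-in).

3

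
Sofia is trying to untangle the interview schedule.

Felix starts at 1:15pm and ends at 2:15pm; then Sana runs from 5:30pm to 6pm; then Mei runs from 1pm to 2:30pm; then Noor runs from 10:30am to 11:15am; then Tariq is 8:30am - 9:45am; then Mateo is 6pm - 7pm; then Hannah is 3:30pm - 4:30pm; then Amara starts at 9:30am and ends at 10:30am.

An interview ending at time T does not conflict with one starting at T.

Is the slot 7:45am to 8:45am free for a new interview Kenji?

Tariq: starts 8:30am before Kenji ends 8:45am, and ends 9:45am after Kenji starts 7:45am → overlap.
Amara: starts 9:30am at or after Kenji ends 8:45am → clear.
Noor: starts 10:30am at or after Kenji ends 8:45am → clear.
Mei: starts 1pm at or after Kenji ends 8:45am → clear.
Felix: starts 1:15pm at or after Kenji ends 8:45am → clear.
Hannah: starts 3:30pm at or after Kenji ends 8:45am → clear.
Sana: starts 5:30pm at or after Kenji ends 8:45am → clear.
Mateo: starts 6pm at or after Kenji ends 8:45am → clear.
Kenji overlaps Tariq.

No — it overlaps Tariq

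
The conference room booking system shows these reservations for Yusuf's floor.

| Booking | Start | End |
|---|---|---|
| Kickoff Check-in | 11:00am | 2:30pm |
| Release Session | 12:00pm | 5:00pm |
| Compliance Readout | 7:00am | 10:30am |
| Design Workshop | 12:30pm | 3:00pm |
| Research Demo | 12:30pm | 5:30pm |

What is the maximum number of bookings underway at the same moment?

Sort all start/end points and keep a running count:
7:00am start Compliance Readout → 1
10:30am end Compliance Readout → 0
11:00am start Kickoff Check-in → 1
12:00pm start Release Session → 2
12:30pm start Design Workshop → 3
12:30pm start Research Demo → 4
2:30pm end Kickoff Check-in → 3
3:00pm end Design Workshop → 2
5:00pm end Release Session → 1
5:30pm end Research Demo → 0
Peak is 4, at 12:30pm (Design Workshop, Kickoff Check-in, Release Session, Research Demo).

4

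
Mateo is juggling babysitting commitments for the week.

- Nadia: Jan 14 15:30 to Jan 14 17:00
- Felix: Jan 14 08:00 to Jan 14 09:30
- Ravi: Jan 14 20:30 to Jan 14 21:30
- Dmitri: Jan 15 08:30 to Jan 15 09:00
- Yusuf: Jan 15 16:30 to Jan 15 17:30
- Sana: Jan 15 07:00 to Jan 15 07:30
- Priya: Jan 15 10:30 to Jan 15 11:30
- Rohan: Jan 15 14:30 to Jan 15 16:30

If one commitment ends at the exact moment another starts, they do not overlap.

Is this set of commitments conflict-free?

Yes

Two intervals overlap when each starts before the other ends.
Sorted by start: Felix, Nadia, Ravi, Sana, Dmitri, Priya, Rohan, Yusuf.
Nadia starts after Felix ends — done with Felix.
Ravi starts after Nadia ends — done with Nadia.
Sana starts after Ravi ends — done with Ravi.
Dmitri starts after Sana ends — done with Sana.
Priya starts after Dmitri ends — done with Dmitri.
Rohan starts after Priya ends — done with Priya.
Yusuf starts exactly when Rohan ends (back-to-back, no overlap).
Every pair is clear; the schedule has no overlaps.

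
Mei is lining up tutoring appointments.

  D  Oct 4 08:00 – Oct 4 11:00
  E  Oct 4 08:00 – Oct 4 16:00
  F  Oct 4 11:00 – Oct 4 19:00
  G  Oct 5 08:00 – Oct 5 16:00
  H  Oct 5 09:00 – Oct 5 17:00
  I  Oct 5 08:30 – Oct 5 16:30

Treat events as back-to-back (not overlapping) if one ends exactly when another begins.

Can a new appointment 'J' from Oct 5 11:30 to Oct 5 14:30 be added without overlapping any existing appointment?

No — it overlaps G, H, I

D: ends Oct 4 11:00 at or before J starts Oct 5 11:30 → clear.
E: ends Oct 4 16:00 at or before J starts Oct 5 11:30 → clear.
F: ends Oct 4 19:00 at or before J starts Oct 5 11:30 → clear.
G: starts Oct 5 08:00 before J ends Oct 5 14:30, and ends Oct 5 16:00 after J starts Oct 5 11:30 → overlap.
I: starts Oct 5 08:30 before J ends Oct 5 14:30, and ends Oct 5 16:30 after J starts Oct 5 11:30 → overlap.
H: starts Oct 5 09:00 before J ends Oct 5 14:30, and ends Oct 5 17:00 after J starts Oct 5 11:30 → overlap.
J overlaps G, H, I.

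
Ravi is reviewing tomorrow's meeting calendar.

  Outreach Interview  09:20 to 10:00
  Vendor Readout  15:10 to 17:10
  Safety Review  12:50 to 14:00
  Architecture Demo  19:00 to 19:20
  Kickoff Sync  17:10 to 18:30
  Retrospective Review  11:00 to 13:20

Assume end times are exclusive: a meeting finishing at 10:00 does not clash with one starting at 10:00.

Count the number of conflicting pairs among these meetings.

1

Sorted by start: Outreach Interview, Retrospective Review, Safety Review, Vendor Readout, Kickoff Sync, Architecture Demo.
Retrospective Review starts after Outreach Interview ends; Outreach Interview is clear from here.
Safety Review starts before Retrospective Review ends → Retrospective Review and Safety Review overlap.
Vendor Readout starts after Retrospective Review ends; Retrospective Review is clear from here.
Vendor Readout starts after Safety Review ends; Safety Review is clear from here.
Kickoff Sync starts exactly when Vendor Readout ends (back-to-back, no overlap); Vendor Readout is clear from here.
Architecture Demo starts after Kickoff Sync ends.
Overlapping pairs: Retrospective Review & Safety Review — 1 in total.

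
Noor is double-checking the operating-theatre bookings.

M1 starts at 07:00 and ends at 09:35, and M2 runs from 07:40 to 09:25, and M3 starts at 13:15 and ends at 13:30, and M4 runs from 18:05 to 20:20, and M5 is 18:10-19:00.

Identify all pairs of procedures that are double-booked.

M1 & M2, M4 & M5

Sorted by start: M1, M2, M3, M4, M5.
M2 starts before M1 ends → M1 and M2 overlap.
M3 starts after M1 ends — done with M1.
M3 starts after M2 ends — done with M2.
M4 starts after M3 ends — done with M3.
M5 starts before M4 ends → M4 and M5 overlap.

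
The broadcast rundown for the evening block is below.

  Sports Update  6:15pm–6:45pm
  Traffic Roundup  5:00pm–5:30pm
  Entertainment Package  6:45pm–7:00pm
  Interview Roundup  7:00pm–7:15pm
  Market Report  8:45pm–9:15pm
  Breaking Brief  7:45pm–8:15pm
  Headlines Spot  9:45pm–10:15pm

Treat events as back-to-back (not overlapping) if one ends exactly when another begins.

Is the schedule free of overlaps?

Sorted by start: Traffic Roundup, Sports Update, Entertainment Package, Interview Roundup, Breaking Brief, Market Report, Headlines Spot.
Sports Update starts after Traffic Roundup ends — done with Traffic Roundup.
Entertainment Package starts exactly when Sports Update ends (back-to-back, no overlap) — done with Sports Update.
Interview Roundup starts exactly when Entertainment Package ends (back-to-back, no overlap) — done with Entertainment Package.
Breaking Brief starts after Interview Roundup ends — done with Interview Roundup.
Market Report starts after Breaking Brief ends — done with Breaking Brief.
Headlines Spot starts after Market Report ends.
Every pair is clear; the schedule has no overlaps.

Yes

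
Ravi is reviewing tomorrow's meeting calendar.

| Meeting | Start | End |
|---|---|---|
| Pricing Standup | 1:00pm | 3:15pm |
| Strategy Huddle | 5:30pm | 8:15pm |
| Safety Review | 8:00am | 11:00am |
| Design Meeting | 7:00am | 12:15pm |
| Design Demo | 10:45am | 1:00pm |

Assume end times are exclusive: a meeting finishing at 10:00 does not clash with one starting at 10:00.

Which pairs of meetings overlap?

Sorted by start: Design Meeting, Safety Review, Design Demo, Pricing Standup, Strategy Huddle.
Safety Review starts before Design Meeting ends → Design Meeting and Safety Review overlap.
Design Demo starts before Design Meeting ends → Design Meeting and Design Demo overlap.
Pricing Standup starts after Design Meeting ends — done with Design Meeting.
Design Demo starts before Safety Review ends → Safety Review and Design Demo overlap.
Pricing Standup starts after Safety Review ends — done with Safety Review.
Pricing Standup starts exactly when Design Demo ends (back-to-back, no overlap) — done with Design Demo.
Strategy Huddle starts after Pricing Standup ends.

Design Demo & Design Meeting, Design Demo & Safety Review, Design Meeting & Safety Review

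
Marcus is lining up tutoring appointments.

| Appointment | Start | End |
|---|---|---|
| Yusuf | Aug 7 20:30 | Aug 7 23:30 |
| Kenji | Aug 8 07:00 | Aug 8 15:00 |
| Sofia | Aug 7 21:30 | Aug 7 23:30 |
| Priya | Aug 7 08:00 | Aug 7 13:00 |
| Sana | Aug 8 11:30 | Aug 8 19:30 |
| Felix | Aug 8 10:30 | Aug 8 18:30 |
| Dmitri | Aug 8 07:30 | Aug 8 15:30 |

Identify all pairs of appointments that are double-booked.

Dmitri & Felix, Dmitri & Kenji, Dmitri & Sana, Felix & Kenji, Felix & Sana, Kenji & Sana, Sofia & Yusuf

Sorted by start: Priya, Yusuf, Sofia, Kenji, Dmitri, Felix, Sana.
Yusuf starts after Priya ends; Priya is clear from here.
Sofia starts before Yusuf ends → Yusuf and Sofia overlap.
Kenji starts after Yusuf ends; Yusuf is clear from here.
Kenji starts after Sofia ends; Sofia is clear from here.
Dmitri starts before Kenji ends → Kenji and Dmitri overlap.
Felix starts before Kenji ends → Kenji and Felix overlap.
Sana starts before Kenji ends → Kenji and Sana overlap.
Felix starts before Dmitri ends → Dmitri and Felix overlap.
Sana starts before Dmitri ends → Dmitri and Sana overlap.
Sana starts before Felix ends → Felix and Sana overlap.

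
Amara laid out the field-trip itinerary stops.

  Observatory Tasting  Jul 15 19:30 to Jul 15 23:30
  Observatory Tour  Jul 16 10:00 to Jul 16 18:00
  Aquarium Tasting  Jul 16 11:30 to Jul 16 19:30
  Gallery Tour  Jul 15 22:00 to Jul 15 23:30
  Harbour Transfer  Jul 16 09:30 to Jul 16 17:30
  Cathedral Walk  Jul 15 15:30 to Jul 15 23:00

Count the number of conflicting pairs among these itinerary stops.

6

Two intervals overlap when each starts before the other ends.
Sorted by start: Cathedral Walk, Observatory Tasting, Gallery Tour, Harbour Transfer, Observatory Tour, Aquarium Tasting.
Observatory Tasting starts before Cathedral Walk ends → Cathedral Walk and Observatory Tasting overlap.
Gallery Tour starts before Cathedral Walk ends → Cathedral Walk and Gallery Tour overlap.
Harbour Transfer starts after Cathedral Walk ends — done with Cathedral Walk.
Gallery Tour starts before Observatory Tasting ends → Observatory Tasting and Gallery Tour overlap.
Harbour Transfer starts after Observatory Tasting ends — done with Observatory Tasting.
Harbour Transfer starts after Gallery Tour ends — done with Gallery Tour.
Observatory Tour starts before Harbour Transfer ends → Harbour Transfer and Observatory Tour overlap.
Aquarium Tasting starts before Harbour Transfer ends → Harbour Transfer and Aquarium Tasting overlap.
Aquarium Tasting starts before Observatory Tour ends → Observatory Tour and Aquarium Tasting overlap.
Overlapping pairs: Aquarium Tasting & Harbour Transfer, Aquarium Tasting & Observatory Tour, Cathedral Walk & Gallery Tour, Cathedral Walk & Observatory Tasting, Gallery Tour & Observatory Tasting, Harbour Transfer & Observatory Tour — 6 in total.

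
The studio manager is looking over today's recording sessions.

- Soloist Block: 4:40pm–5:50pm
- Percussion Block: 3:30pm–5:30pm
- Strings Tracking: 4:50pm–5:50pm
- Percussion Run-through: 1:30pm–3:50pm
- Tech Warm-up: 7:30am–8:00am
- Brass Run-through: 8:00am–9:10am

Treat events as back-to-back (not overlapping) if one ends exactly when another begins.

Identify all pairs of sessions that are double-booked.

Percussion Block & Percussion Run-through, Percussion Block & Soloist Block, Percussion Block & Strings Tracking, Soloist Block & Strings Tracking

Two intervals overlap when each starts before the other ends.
Sorted by start: Tech Warm-up, Brass Run-through, Percussion Run-through, Percussion Block, Soloist Block, Strings Tracking.
Brass Run-through starts exactly when Tech Warm-up ends (back-to-back, no overlap), so nothing later overlaps Tech Warm-up either.
Percussion Run-through starts after Brass Run-through ends, so nothing later overlaps Brass Run-through either.
Percussion Block starts before Percussion Run-through ends → Percussion Run-through and Percussion Block overlap.
Soloist Block starts after Percussion Run-through ends, so nothing later overlaps Percussion Run-through either.
Soloist Block starts before Percussion Block ends → Percussion Block and Soloist Block overlap.
Strings Tracking starts before Percussion Block ends → Percussion Block and Strings Tracking overlap.
Strings Tracking starts before Soloist Block ends → Soloist Block and Strings Tracking overlap.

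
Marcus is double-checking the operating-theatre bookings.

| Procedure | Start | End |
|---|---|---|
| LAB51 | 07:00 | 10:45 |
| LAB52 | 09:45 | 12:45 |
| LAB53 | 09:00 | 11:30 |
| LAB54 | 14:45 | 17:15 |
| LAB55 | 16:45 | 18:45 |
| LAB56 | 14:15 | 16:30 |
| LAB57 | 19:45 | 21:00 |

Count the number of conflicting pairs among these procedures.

Two intervals overlap when each starts before the other ends.
Sorted by start: LAB51, LAB53, LAB52, LAB56, LAB54, LAB55, LAB57.
LAB53 starts before LAB51 ends → LAB51 and LAB53 overlap.
LAB52 starts before LAB51 ends → LAB51 and LAB52 overlap.
LAB56 starts after LAB51 ends; LAB51 is clear from here.
LAB52 starts before LAB53 ends → LAB53 and LAB52 overlap.
LAB56 starts after LAB53 ends; LAB53 is clear from here.
LAB56 starts after LAB52 ends; LAB52 is clear from here.
LAB54 starts before LAB56 ends → LAB56 and LAB54 overlap.
LAB55 starts after LAB56 ends; LAB56 is clear from here.
LAB55 starts before LAB54 ends → LAB54 and LAB55 overlap.
LAB57 starts after LAB54 ends.
LAB57 starts after LAB55 ends.
Overlapping pairs: LAB51 & LAB52, LAB51 & LAB53, LAB52 & LAB53, LAB54 & LAB55, LAB54 & LAB56 — 5 in total.

5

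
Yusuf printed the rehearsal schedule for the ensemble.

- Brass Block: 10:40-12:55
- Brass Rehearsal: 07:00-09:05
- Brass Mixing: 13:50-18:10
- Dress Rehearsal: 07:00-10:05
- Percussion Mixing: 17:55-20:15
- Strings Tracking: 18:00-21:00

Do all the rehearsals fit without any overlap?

Sorted by start: Dress Rehearsal, Brass Rehearsal, Brass Block, Brass Mixing, Percussion Mixing, Strings Tracking.
Brass Rehearsal starts before Dress Rehearsal ends → Dress Rehearsal and Brass Rehearsal overlap.
That's a conflict, so the schedule is not conflict-free.

No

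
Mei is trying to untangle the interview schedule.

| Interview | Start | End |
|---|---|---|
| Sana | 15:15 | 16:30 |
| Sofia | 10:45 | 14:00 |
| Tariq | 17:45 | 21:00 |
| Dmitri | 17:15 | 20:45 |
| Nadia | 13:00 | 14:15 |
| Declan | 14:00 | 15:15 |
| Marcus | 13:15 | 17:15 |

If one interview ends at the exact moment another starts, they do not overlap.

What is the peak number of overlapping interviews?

3

Sort all start/end points and keep a running count:
10:45 start Sofia → 1
13:00 start Nadia → 2
13:15 start Marcus → 3
14:00 end Sofia → 2
14:00 start Declan → 3
14:15 end Nadia → 2
15:15 end Declan → 1
15:15 start Sana → 2
16:30 end Sana → 1
17:15 end Marcus → 0
17:15 start Dmitri → 1
17:45 start Tariq → 2
20:45 end Dmitri → 1
21:00 end Tariq → 0
Peak is 3, at 13:15 (Marcus, Nadia, Sofia).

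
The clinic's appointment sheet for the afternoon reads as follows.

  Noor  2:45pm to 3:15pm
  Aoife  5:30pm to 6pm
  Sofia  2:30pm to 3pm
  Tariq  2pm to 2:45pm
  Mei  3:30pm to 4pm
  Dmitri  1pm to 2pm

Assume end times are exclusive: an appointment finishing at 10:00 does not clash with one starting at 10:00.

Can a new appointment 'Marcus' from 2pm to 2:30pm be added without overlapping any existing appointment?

No — it overlaps Tariq

Dmitri: ends 2pm at or before Marcus starts 2pm → clear.
Tariq: starts 2pm before Marcus ends 2:30pm, and ends 2:45pm after Marcus starts 2pm → overlap.
Sofia: starts 2:30pm at or after Marcus ends 2:30pm → clear.
Noor: starts 2:45pm at or after Marcus ends 2:30pm → clear.
Mei: starts 3:30pm at or after Marcus ends 2:30pm → clear.
Aoife: starts 5:30pm at or after Marcus ends 2:30pm → clear.
Marcus overlaps Tariq.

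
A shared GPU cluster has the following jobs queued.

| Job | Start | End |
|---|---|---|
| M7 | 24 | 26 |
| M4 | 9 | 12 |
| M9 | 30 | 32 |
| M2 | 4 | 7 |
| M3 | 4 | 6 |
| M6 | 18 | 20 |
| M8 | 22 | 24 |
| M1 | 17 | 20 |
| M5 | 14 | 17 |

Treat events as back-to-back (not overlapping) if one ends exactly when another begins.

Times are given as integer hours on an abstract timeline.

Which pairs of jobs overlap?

Sorted by start: M2, M3, M4, M5, M1, M6, M8, M7, M9.
M3 starts before M2 ends → M2 and M3 overlap.
M4 starts after M2 ends; M2 is clear from here.
M4 starts after M3 ends; M3 is clear from here.
M5 starts after M4 ends; M4 is clear from here.
M1 starts exactly when M5 ends (back-to-back, no overlap); M5 is clear from here.
M6 starts before M1 ends → M1 and M6 overlap.
M8 starts after M1 ends; M1 is clear from here.
M8 starts after M6 ends; M6 is clear from here.
M7 starts exactly when M8 ends (back-to-back, no overlap); M8 is clear from here.
M9 starts after M7 ends.

M1 & M6, M2 & M3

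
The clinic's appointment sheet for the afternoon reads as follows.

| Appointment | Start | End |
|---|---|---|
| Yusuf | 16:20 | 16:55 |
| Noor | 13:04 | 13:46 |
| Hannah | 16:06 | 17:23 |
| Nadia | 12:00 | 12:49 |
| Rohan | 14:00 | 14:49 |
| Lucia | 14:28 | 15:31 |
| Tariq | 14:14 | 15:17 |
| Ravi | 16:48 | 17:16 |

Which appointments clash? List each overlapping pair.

Hannah & Ravi, Hannah & Yusuf, Lucia & Rohan, Lucia & Tariq, Ravi & Yusuf, Rohan & Tariq

Two intervals overlap when each starts before the other ends.
Sorted by start: Nadia, Noor, Rohan, Tariq, Lucia, Hannah, Yusuf, Ravi.
Noor starts after Nadia ends, so nothing later overlaps Nadia either.
Rohan starts after Noor ends, so nothing later overlaps Noor either.
Tariq starts before Rohan ends → Rohan and Tariq overlap.
Lucia starts before Rohan ends → Rohan and Lucia overlap.
Hannah starts after Rohan ends, so nothing later overlaps Rohan either.
Lucia starts before Tariq ends → Tariq and Lucia overlap.
Hannah starts after Tariq ends, so nothing later overlaps Tariq either.
Hannah starts after Lucia ends, so nothing later overlaps Lucia either.
Yusuf starts before Hannah ends → Hannah and Yusuf overlap.
Ravi starts before Hannah ends → Hannah and Ravi overlap.
Ravi starts before Yusuf ends → Yusuf and Ravi overlap.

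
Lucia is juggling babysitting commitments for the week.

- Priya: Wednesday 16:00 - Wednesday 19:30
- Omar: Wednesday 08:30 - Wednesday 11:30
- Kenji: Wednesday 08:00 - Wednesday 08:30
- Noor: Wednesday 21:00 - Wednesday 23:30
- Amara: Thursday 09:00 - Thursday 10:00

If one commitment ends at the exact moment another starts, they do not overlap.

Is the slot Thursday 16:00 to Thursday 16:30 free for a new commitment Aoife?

Yes — the slot is free

Kenji: ends Wednesday 08:30 at or before Aoife starts Thursday 16:00 → clear.
Omar: ends Wednesday 11:30 at or before Aoife starts Thursday 16:00 → clear.
Priya: ends Wednesday 19:30 at or before Aoife starts Thursday 16:00 → clear.
Noor: ends Wednesday 23:30 at or before Aoife starts Thursday 16:00 → clear.
Amara: ends Thursday 10:00 at or before Aoife starts Thursday 16:00 → clear.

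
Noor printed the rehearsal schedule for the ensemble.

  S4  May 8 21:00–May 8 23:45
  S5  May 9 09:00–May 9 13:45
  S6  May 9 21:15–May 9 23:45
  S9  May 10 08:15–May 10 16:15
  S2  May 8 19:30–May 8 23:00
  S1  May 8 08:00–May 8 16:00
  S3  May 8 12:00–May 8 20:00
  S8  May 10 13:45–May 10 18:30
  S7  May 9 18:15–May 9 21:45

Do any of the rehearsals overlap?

Yes

Sorted by start: S1, S3, S2, S4, S5, S7, S6, S9, S8.
S3 starts before S1 ends → S1 and S3 overlap.
That's a conflict, so the schedule is not conflict-free.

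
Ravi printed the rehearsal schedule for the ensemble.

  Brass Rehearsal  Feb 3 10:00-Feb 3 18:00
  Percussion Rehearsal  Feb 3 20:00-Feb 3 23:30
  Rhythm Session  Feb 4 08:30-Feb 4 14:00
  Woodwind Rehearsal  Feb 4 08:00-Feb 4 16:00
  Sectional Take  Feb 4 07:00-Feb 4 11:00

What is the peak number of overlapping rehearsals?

Sort all start/end points and keep a running count:
Feb 3 10:00 start Brass Rehearsal → 1
Feb 3 18:00 end Brass Rehearsal → 0
Feb 3 20:00 start Percussion Rehearsal → 1
Feb 3 23:30 end Percussion Rehearsal → 0
Feb 4 07:00 start Sectional Take → 1
Feb 4 08:00 start Woodwind Rehearsal → 2
Feb 4 08:30 start Rhythm Session → 3
Feb 4 11:00 end Sectional Take → 2
Feb 4 14:00 end Rhythm Session → 1
Feb 4 16:00 end Woodwind Rehearsal → 0
Peak is 3, at Feb 4 08:30 (Rhythm Session, Sectional Take, Woodwind Rehearsal).

3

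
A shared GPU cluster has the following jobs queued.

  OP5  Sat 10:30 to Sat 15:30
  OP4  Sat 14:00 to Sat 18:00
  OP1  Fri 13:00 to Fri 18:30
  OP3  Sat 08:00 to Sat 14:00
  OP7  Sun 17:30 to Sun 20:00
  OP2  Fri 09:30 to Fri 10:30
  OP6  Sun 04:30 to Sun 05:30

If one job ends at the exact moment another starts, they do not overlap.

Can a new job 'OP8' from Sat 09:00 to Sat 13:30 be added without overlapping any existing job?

No — it overlaps OP3, OP5

OP2: ends Fri 10:30 at or before OP8 starts Sat 09:00 → clear.
OP1: ends Fri 18:30 at or before OP8 starts Sat 09:00 → clear.
OP3: starts Sat 08:00 before OP8 ends Sat 13:30, and ends Sat 14:00 after OP8 starts Sat 09:00 → overlap.
OP5: starts Sat 10:30 before OP8 ends Sat 13:30, and ends Sat 15:30 after OP8 starts Sat 09:00 → overlap.
OP4: starts Sat 14:00 at or after OP8 ends Sat 13:30 → clear.
OP6: starts Sun 04:30 at or after OP8 ends Sat 13:30 → clear.
OP7: starts Sun 17:30 at or after OP8 ends Sat 13:30 → clear.
OP8 overlaps OP3, OP5.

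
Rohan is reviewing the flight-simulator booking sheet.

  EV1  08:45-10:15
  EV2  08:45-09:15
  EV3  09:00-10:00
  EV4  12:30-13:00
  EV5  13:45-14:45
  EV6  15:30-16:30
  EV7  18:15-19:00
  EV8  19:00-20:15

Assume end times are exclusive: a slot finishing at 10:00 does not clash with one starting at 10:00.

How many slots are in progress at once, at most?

3

Sweep the timeline, counting +1 at each start and −1 at each end (ends before starts at a tie):
08:45 start EV1 → 1
08:45 start EV2 → 2
09:00 start EV3 → 3
09:15 end EV2 → 2
10:00 end EV3 → 1
10:15 end EV1 → 0
12:30 start EV4 → 1
13:00 end EV4 → 0
13:45 start EV5 → 1
14:45 end EV5 → 0
15:30 start EV6 → 1
16:30 end EV6 → 0
18:15 start EV7 → 1
19:00 end EV7 → 0
19:00 start EV8 → 1
20:15 end EV8 → 0
Peak is 3, at 09:00 (EV1, EV2, EV3).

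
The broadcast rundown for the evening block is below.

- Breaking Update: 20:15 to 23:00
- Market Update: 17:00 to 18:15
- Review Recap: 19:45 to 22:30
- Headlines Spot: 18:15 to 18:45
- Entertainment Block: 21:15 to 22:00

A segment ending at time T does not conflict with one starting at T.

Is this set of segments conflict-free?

No

Sorted by start: Market Update, Headlines Spot, Review Recap, Breaking Update, Entertainment Block.
Headlines Spot starts exactly when Market Update ends (back-to-back, no overlap) — done with Market Update.
Review Recap starts after Headlines Spot ends — done with Headlines Spot.
Breaking Update starts before Review Recap ends → Review Recap and Breaking Update overlap.
That's a conflict, so the schedule is not conflict-free.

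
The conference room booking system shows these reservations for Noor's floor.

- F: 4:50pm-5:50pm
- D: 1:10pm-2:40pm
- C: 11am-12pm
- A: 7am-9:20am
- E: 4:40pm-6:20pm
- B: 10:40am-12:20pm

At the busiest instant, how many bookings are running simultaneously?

2

Walk through starts and ends in time order (an end at T is processed before a start at T):
7am start A → 1
9:20am end A → 0
10:40am start B → 1
11am start C → 2
12pm end C → 1
12:20pm end B → 0
1:10pm start D → 1
2:40pm end D → 0
4:40pm start E → 1
4:50pm start F → 2
5:50pm end F → 1
6:20pm end E → 0
Peak is 2, at 11am (B, C).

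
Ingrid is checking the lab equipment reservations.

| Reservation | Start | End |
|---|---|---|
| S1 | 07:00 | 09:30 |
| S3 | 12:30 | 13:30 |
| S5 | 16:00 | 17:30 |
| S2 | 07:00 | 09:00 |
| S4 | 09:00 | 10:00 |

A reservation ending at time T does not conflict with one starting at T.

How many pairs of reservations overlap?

2

Sorted by start: S1, S2, S4, S3, S5.
S2 starts before S1 ends → S1 and S2 overlap.
S4 starts before S1 ends → S1 and S4 overlap.
S3 starts after S1 ends, so S1 has no further overlaps.
S4 starts exactly when S2 ends (back-to-back, no overlap), so S2 has no further overlaps.
S3 starts after S4 ends, so S4 has no further overlaps.
S5 starts after S3 ends.
Overlapping pairs: S1 & S2, S1 & S4 — 2 in total.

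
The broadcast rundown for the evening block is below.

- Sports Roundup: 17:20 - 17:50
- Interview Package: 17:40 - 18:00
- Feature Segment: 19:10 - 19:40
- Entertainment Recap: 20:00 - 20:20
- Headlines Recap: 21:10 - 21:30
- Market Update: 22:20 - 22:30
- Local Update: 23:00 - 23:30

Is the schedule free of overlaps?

Sorted by start: Sports Roundup, Interview Package, Feature Segment, Entertainment Recap, Headlines Recap, Market Update, Local Update.
Interview Package starts before Sports Roundup ends → Sports Roundup and Interview Package overlap.
That's a conflict, so the schedule is not conflict-free.

No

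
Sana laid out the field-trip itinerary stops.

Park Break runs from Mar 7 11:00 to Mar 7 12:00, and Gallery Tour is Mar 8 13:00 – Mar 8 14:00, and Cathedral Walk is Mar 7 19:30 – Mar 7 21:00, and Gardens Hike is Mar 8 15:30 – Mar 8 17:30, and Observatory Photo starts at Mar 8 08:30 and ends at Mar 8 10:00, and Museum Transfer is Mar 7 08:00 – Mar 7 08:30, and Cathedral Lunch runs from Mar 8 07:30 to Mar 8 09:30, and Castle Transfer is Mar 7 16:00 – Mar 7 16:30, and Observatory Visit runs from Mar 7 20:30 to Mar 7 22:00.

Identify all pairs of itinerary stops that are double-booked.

Sorted by start: Museum Transfer, Park Break, Castle Transfer, Cathedral Walk, Observatory Visit, Cathedral Lunch, Observatory Photo, Gallery Tour, Gardens Hike.
Park Break starts after Museum Transfer ends; Museum Transfer is clear from here.
Castle Transfer starts after Park Break ends; Park Break is clear from here.
Cathedral Walk starts after Castle Transfer ends; Castle Transfer is clear from here.
Observatory Visit starts before Cathedral Walk ends → Cathedral Walk and Observatory Visit overlap.
Cathedral Lunch starts after Cathedral Walk ends; Cathedral Walk is clear from here.
Cathedral Lunch starts after Observatory Visit ends; Observatory Visit is clear from here.
Observatory Photo starts before Cathedral Lunch ends → Cathedral Lunch and Observatory Photo overlap.
Gallery Tour starts after Cathedral Lunch ends; Cathedral Lunch is clear from here.
Gallery Tour starts after Observatory Photo ends; Observatory Photo is clear from here.
Gardens Hike starts after Gallery Tour ends.

Cathedral Lunch & Observatory Photo, Cathedral Walk & Observatory Visit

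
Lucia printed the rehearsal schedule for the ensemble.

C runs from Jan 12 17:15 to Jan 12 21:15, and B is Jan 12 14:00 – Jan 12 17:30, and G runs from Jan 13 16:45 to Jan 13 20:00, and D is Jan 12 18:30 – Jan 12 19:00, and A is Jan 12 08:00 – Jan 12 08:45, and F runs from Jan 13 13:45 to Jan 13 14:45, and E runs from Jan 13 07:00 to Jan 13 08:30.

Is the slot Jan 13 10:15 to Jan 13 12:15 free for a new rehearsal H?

Yes — the slot is free

A: ends Jan 12 08:45 at or before H starts Jan 13 10:15 → clear.
B: ends Jan 12 17:30 at or before H starts Jan 13 10:15 → clear.
C: ends Jan 12 21:15 at or before H starts Jan 13 10:15 → clear.
D: ends Jan 12 19:00 at or before H starts Jan 13 10:15 → clear.
E: ends Jan 13 08:30 at or before H starts Jan 13 10:15 → clear.
F: starts Jan 13 13:45 at or after H ends Jan 13 12:15 → clear.
G: starts Jan 13 16:45 at or after H ends Jan 13 12:15 → clear.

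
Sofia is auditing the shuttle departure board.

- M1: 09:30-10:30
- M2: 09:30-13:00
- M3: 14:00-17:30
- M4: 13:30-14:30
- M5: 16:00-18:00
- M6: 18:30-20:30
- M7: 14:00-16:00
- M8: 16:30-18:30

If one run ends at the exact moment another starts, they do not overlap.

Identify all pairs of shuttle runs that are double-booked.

Sorted by start: M1, M2, M4, M3, M7, M5, M8, M6.
M2 starts before M1 ends → M1 and M2 overlap.
M4 starts after M1 ends, so nothing later overlaps M1 either.
M4 starts after M2 ends, so nothing later overlaps M2 either.
M3 starts before M4 ends → M4 and M3 overlap.
M7 starts before M4 ends → M4 and M7 overlap.
M5 starts after M4 ends, so nothing later overlaps M4 either.
M7 starts before M3 ends → M3 and M7 overlap.
M5 starts before M3 ends → M3 and M5 overlap.
M8 starts before M3 ends → M3 and M8 overlap.
M6 starts after M3 ends.
M5 starts exactly when M7 ends (back-to-back, no overlap), so nothing later overlaps M7 either.
M8 starts before M5 ends → M5 and M8 overlap.
M6 starts after M5 ends.
M6 starts exactly when M8 ends (back-to-back, no overlap).

M1 & M2, M3 & M4, M3 & M5, M3 & M7, M3 & M8, M4 & M7, M5 & M8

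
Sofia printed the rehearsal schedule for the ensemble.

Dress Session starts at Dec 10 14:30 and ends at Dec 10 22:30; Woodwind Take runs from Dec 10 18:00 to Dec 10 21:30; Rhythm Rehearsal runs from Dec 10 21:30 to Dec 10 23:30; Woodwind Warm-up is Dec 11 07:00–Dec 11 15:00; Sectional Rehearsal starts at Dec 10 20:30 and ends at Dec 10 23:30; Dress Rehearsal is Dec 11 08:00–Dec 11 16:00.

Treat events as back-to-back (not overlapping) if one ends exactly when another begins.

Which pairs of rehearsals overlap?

Dress Rehearsal & Woodwind Warm-up, Dress Session & Rhythm Rehearsal, Dress Session & Sectional Rehearsal, Dress Session & Woodwind Take, Rhythm Rehearsal & Sectional Rehearsal, Sectional Rehearsal & Woodwind Take

Sorted by start: Dress Session, Woodwind Take, Sectional Rehearsal, Rhythm Rehearsal, Woodwind Warm-up, Dress Rehearsal.
Woodwind Take starts before Dress Session ends → Dress Session and Woodwind Take overlap.
Sectional Rehearsal starts before Dress Session ends → Dress Session and Sectional Rehearsal overlap.
Rhythm Rehearsal starts before Dress Session ends → Dress Session and Rhythm Rehearsal overlap.
Woodwind Warm-up starts after Dress Session ends, so Dress Session has no further overlaps.
Sectional Rehearsal starts before Woodwind Take ends → Woodwind Take and Sectional Rehearsal overlap.
Rhythm Rehearsal starts exactly when Woodwind Take ends (back-to-back, no overlap), so Woodwind Take has no further overlaps.
Rhythm Rehearsal starts before Sectional Rehearsal ends → Sectional Rehearsal and Rhythm Rehearsal overlap.
Woodwind Warm-up starts after Sectional Rehearsal ends, so Sectional Rehearsal has no further overlaps.
Woodwind Warm-up starts after Rhythm Rehearsal ends, so Rhythm Rehearsal has no further overlaps.
Dress Rehearsal starts before Woodwind Warm-up ends → Woodwind Warm-up and Dress Rehearsal overlap.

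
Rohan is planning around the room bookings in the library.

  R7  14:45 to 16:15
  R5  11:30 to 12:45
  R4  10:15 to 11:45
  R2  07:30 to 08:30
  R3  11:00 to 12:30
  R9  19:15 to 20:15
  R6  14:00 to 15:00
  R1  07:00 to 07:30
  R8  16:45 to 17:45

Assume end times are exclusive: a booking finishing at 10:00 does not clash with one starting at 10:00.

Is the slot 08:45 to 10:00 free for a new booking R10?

R1: ends 07:30 at or before R10 starts 08:45 → clear.
R2: ends 08:30 at or before R10 starts 08:45 → clear.
R4: starts 10:15 at or after R10 ends 10:00 → clear.
R3: starts 11:00 at or after R10 ends 10:00 → clear.
R5: starts 11:30 at or after R10 ends 10:00 → clear.
R6: starts 14:00 at or after R10 ends 10:00 → clear.
R7: starts 14:45 at or after R10 ends 10:00 → clear.
R8: starts 16:45 at or after R10 ends 10:00 → clear.
R9: starts 19:15 at or after R10 ends 10:00 → clear.

Yes — the slot is free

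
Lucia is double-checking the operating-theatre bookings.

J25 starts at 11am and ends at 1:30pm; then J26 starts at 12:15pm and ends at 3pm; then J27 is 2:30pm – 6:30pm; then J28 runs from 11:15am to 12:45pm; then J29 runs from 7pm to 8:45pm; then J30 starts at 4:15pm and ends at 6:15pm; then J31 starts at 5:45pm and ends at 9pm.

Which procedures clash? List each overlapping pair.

J25 & J26, J25 & J28, J26 & J27, J26 & J28, J27 & J30, J27 & J31, J29 & J31, J30 & J31

Check each pair: they overlap iff neither finishes before the other starts.
Sorted by start: J25, J28, J26, J27, J30, J31, J29.
J28 starts before J25 ends → J25 and J28 overlap.
J26 starts before J25 ends → J25 and J26 overlap.
J27 starts after J25 ends — done with J25.
J26 starts before J28 ends → J28 and J26 overlap.
J27 starts after J28 ends — done with J28.
J27 starts before J26 ends → J26 and J27 overlap.
J30 starts after J26 ends — done with J26.
J30 starts before J27 ends → J27 and J30 overlap.
J31 starts before J27 ends → J27 and J31 overlap.
J29 starts after J27 ends.
J31 starts before J30 ends → J30 and J31 overlap.
J29 starts after J30 ends.
J29 starts before J31 ends → J31 and J29 overlap.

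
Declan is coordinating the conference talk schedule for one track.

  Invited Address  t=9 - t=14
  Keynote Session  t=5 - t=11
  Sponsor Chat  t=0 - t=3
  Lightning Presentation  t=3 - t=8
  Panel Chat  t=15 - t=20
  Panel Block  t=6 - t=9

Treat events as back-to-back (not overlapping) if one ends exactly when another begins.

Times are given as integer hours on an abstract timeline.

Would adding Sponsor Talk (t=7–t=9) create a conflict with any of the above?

Sponsor Chat: ends t=3 at or before Sponsor Talk starts t=7 → clear.
Lightning Presentation: starts t=3 before Sponsor Talk ends t=9, and ends t=8 after Sponsor Talk starts t=7 → overlap.
Keynote Session: starts t=5 before Sponsor Talk ends t=9, and ends t=11 after Sponsor Talk starts t=7 → overlap.
Panel Block: starts t=6 before Sponsor Talk ends t=9, and ends t=9 after Sponsor Talk starts t=7 → overlap.
Invited Address: starts t=9 at or after Sponsor Talk ends t=9 → clear.
Panel Chat: starts t=15 at or after Sponsor Talk ends t=9 → clear.
Sponsor Talk overlaps Lightning Presentation, Keynote Session, Panel Block.

Yes — it overlaps Keynote Session, Lightning Presentation, Panel Block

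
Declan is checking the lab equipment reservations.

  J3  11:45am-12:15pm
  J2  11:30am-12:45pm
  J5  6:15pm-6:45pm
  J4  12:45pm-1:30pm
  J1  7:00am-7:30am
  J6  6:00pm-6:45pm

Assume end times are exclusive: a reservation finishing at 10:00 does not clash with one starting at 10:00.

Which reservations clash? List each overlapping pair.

J2 & J3, J5 & J6

Sorted by start: J1, J2, J3, J4, J6, J5.
J2 starts after J1 ends — done with J1.
J3 starts before J2 ends → J2 and J3 overlap.
J4 starts exactly when J2 ends (back-to-back, no overlap) — done with J2.
J4 starts after J3 ends — done with J3.
J6 starts after J4 ends — done with J4.
J5 starts before J6 ends → J6 and J5 overlap.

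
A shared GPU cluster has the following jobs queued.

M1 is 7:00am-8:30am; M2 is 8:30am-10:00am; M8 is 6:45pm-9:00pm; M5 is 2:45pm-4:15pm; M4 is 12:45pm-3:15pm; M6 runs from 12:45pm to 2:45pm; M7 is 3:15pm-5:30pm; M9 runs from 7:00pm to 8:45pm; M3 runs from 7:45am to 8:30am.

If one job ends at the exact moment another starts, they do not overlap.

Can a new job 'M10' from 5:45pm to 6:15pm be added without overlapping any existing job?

M1: ends 8:30am at or before M10 starts 5:45pm → clear.
M3: ends 8:30am at or before M10 starts 5:45pm → clear.
M2: ends 10:00am at or before M10 starts 5:45pm → clear.
M4: ends 3:15pm at or before M10 starts 5:45pm → clear.
M6: ends 2:45pm at or before M10 starts 5:45pm → clear.
M5: ends 4:15pm at or before M10 starts 5:45pm → clear.
M7: ends 5:30pm at or before M10 starts 5:45pm → clear.
M8: starts 6:45pm at or after M10 ends 6:15pm → clear.
M9: starts 7:00pm at or after M10 ends 6:15pm → clear.

Yes — the slot is free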